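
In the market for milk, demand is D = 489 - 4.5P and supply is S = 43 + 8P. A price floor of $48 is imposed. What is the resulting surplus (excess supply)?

Equilibrium price would be P* = 35.68, so the floor at 48 binds.
At P = 48: D = 273, S = 427.
Surplus = 427 − 273 = 154.

Surplus = 154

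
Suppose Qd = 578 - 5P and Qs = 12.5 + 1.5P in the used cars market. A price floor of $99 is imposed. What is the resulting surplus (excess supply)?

Surplus = 78

Equilibrium price would be P* = 87, so the floor at 99 binds.
At P = 99: Qd = 83, Qs = 161.
Surplus = 161 − 83 = 78.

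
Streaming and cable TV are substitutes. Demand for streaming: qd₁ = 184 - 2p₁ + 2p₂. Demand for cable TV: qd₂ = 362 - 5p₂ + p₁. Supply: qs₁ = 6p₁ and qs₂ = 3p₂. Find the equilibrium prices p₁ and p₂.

p₁ = 1098/31, p₂ = 1540/31

Market 1: 184 - 2p₁ + 2p₂ = 6p₁ → 8p₁ - 2p₂ = 184.
Market 2: 8p₂ - p₁ = 362.
Eliminating p₂: 8×(1) + 2×(2) gives 62p₁ = 2196, so p₁ = 1098/31.
Back-substitute into (2): p₂ = (362 + 1×1098/31) / 8 = 1540/31.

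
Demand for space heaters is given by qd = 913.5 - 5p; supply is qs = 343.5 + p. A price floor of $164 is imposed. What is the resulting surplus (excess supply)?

Surplus = 414

Equilibrium price would be p* = 95, so the floor at 164 binds.
At p = 164: qd = 93.5, qs = 507.5.
Surplus = 507.5 − 93.5 = 414.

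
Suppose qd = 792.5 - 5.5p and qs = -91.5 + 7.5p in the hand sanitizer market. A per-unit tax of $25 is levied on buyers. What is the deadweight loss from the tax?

Pre-tax equilibrium: p* = 68, q* = 418.5.
Tax on buyers shifts demand to qd = 792.5 − 5.5(p + 25) = 655 - 5.5p.
655 - 5.5p = -91.5 + 7.5p gives seller price ps = 1493/26; buyers pay pb = 1493/26 + 25 = 2143/26.
New quantity: q = 792.5 − 5.5(2143/26) = 17637/52.
DWL = ½ × 25 × (418.5 − 17637/52) = 103125/104.

Deadweight loss = 103125/104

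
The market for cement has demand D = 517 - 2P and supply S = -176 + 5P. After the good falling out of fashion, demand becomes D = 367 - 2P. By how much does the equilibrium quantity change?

ΔQ = -750/7

Original equilibrium: P* = 99, Q* = 319.
New equilibrium: 367 - 2P = -176 + 5P, so 543 = 7P and P' = 543/7; Q' = 367 − 2(543/7) = 1483/7.
Change in quantity: 1483/7 − 319 = -750/7.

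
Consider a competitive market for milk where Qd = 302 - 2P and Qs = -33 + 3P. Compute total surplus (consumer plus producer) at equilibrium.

Total surplus = 11760

Equilibrium: 302 - 2P = -33 + 3P gives P* = 67, Q* = 168.
Demand choke price: P = 151; supply starts at P = 11.
CS = ½(151 − 67)(168) = 7056; PS = ½(67 − 11)(168) = 4704.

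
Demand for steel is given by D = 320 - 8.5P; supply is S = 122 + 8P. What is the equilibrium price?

Set D = S: 320 - 8.5P = 122 + 8P.
198 = 16.5P, so P* = 12.
Q* = 320 − 8.5(12) = 218.

P* = 12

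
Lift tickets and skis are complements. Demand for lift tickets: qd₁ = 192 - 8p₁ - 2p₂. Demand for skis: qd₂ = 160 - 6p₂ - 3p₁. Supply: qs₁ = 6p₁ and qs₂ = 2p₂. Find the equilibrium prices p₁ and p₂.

p₁ = 608/53, p₂ = 832/53

Market 1: 192 - 8p₁ - 2p₂ = 6p₁ → 14p₁ + 2p₂ = 192.
Market 2: 8p₂ + 3p₁ = 160.
Eliminating p₂: 8×(1) − 2×(2) gives 106p₁ = 1216, so p₁ = 608/53.
Back-substitute into (2): p₂ = (160 − 3×608/53) / 8 = 832/53.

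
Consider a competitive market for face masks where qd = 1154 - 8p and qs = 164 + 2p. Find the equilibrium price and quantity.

Set qd = qs: 1154 - 8p = 164 + 2p.
990 = 10p, so p* = 99.
q* = 1154 − 8(99) = 362.

p* = 99, q* = 362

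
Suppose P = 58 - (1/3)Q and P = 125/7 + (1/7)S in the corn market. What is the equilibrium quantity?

Set the two price expressions equal: 58 - (1/3)Q = 125/7 + (1/7)Q.
281/7 = (10/21)Q, so Q* = 84.3.
P* = 58 − (1/3)(84.3) = 29.9.

Q* = 84.3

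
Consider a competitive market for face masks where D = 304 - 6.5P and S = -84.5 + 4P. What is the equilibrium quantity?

Q* = 63.5

Set D = S: 304 - 6.5P = -84.5 + 4P.
388.5 = 10.5P, so P* = 37.
Q* = 304 − 6.5(37) = 63.5.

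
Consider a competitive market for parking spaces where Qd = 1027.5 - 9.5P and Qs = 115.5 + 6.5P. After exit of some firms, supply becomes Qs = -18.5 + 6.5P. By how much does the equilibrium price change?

ΔP = 8.375

Original equilibrium: P* = 57, Q* = 486.
New equilibrium: 1027.5 - 9.5P = -18.5 + 6.5P, so 1046 = 16P and P' = 65.375; Q' = 1027.5 − 9.5(65.375) = 406.4375.
Change in price: 65.375 − 57 = 8.375.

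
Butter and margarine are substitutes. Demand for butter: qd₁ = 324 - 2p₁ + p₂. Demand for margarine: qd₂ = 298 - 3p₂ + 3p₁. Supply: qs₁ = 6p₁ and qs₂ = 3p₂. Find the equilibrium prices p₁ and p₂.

p₁ = 2242/45, p₂ = 3356/45

Market 1: 324 - 2p₁ + p₂ = 6p₁ → 8p₁ - p₂ = 324.
Market 2: 6p₂ - 3p₁ = 298.
Eliminating p₂: 6×(1) + 1×(2) gives 45p₁ = 2242, so p₁ = 2242/45.
Back-substitute into (2): p₂ = (298 + 3×2242/45) / 6 = 3356/45.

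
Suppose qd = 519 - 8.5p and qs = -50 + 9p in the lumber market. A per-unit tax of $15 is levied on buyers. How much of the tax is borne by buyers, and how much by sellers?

Pre-tax equilibrium: p* = 1138/35, q* = 8492/35.
Tax on buyers shifts demand to qd = 519 − 8.5(p + 15) = 391.5 - 8.5p.
391.5 - 8.5p = -50 + 9p gives seller price ps = 883/35; buyers pay pb = 883/35 + 15 = 1408/35.
New quantity: q = 519 − 8.5(1408/35) = 6197/35.
Buyer burden = 1408/35 − 1138/35 = 54/7; seller burden = 1138/35 − 883/35 = 51/7.

Buyers bear 54/7, sellers bear 51/7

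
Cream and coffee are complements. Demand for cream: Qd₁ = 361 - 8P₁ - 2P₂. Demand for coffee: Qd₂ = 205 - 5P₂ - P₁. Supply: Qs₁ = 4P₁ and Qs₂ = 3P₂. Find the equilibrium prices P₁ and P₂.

P₁ = 1239/47, P₂ = 2099/94

Market 1: 361 - 8P₁ - 2P₂ = 4P₁ → 12P₁ + 2P₂ = 361.
Market 2: 8P₂ + P₁ = 205.
Eliminating P₂: 8×(1) − 2×(2) gives 94P₁ = 2478, so P₁ = 1239/47.
Back-substitute into (2): P₂ = (205 − 1×1239/47) / 8 = 2099/94.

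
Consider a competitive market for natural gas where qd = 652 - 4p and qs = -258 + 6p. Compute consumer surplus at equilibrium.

Equilibrium: 652 - 4p = -258 + 6p gives p* = 91, q* = 288.
Demand choke price (qd = 0): p = 163.
CS = ½(163 − 91)(288) = 10368.

Consumer surplus = 10368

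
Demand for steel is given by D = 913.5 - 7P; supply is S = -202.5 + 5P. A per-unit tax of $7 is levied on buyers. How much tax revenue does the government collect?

Tax revenue = 20335/12

Pre-tax equilibrium: P* = 93, Q* = 262.5.
Tax on buyers shifts demand to D = 913.5 − 7(P + 7) = 864.5 - 7P.
864.5 - 7P = -202.5 + 5P gives seller price Ps = 1067/12; buyers pay Pb = 1067/12 + 7 = 1151/12.
New quantity: Q = 913.5 − 7(1151/12) = 2905/12.
Revenue = 7 × 2905/12 = 20335/12.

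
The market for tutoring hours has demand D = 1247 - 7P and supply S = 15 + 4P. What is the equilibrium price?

P* = 112

Set D = S: 1247 - 7P = 15 + 4P.
1232 = 11P, so P* = 112.
Q* = 1247 − 7(112) = 463.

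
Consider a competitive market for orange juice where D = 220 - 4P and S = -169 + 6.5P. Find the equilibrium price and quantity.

Set D = S: 220 - 4P = -169 + 6.5P.
389 = 10.5P, so P* = 778/21.
Q* = 220 − 4(778/21) = 1508/21.

P* = 778/21, Q* = 1508/21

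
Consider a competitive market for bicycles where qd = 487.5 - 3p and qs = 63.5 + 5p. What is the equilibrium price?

Set qd = qs: 487.5 - 3p = 63.5 + 5p.
424 = 8p, so p* = 53.
q* = 487.5 − 3(53) = 328.5.

p* = 53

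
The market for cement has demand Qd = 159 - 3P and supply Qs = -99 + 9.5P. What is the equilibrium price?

P* = 20.64

Set Qd = Qs: 159 - 3P = -99 + 9.5P.
258 = 12.5P, so P* = 20.64.
Q* = 159 − 3(20.64) = 97.08.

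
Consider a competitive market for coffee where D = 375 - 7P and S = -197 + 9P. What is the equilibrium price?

Set D = S: 375 - 7P = -197 + 9P.
572 = 16P, so P* = 35.75.
Q* = 375 − 7(35.75) = 124.75.

P* = 35.75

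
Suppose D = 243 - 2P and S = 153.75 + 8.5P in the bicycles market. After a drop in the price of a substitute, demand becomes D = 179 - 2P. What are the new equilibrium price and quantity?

Original equilibrium: P* = 8.5, Q* = 226.
New equilibrium: 179 - 2P = 153.75 + 8.5P, so 25.25 = 10.5P and P' = 101/42; Q' = 179 − 2(101/42) = 3658/21.

P' = 101/42, Q' = 3658/21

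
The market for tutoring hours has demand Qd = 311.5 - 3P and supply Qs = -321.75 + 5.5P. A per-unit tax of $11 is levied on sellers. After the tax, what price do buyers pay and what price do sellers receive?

Buyers pay 2775/34, sellers receive 2401/34

Pre-tax equilibrium: P* = 74.5, Q* = 88.
Tax on sellers shifts supply to Qs = -321.75 + 5.5(P − 11) = -382.25 + 5.5P.
311.5 - 3P = -382.25 + 5.5P gives buyer price Pb = 2775/34; sellers receive Ps = 2775/34 − 11 = 2401/34.
New quantity: Q = 311.5 − 3(2775/34) = 1133/17.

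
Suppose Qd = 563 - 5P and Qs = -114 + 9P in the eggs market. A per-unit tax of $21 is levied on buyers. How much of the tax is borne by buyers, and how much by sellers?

Pre-tax equilibrium: P* = 677/14, Q* = 4497/14.
Tax on buyers shifts demand to Qd = 563 − 5(P + 21) = 458 - 5P.
458 - 5P = -114 + 9P gives seller price Ps = 286/7; buyers pay Pb = 286/7 + 21 = 433/7.
New quantity: Q = 563 − 5(433/7) = 1776/7.
Buyer burden = 433/7 − 677/14 = 13.5; seller burden = 677/14 − 286/7 = 7.5.

Buyers bear $13.5, sellers bear $7.5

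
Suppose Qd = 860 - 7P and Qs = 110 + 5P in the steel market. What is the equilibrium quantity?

Q* = 422.5

Set Qd = Qs: 860 - 7P = 110 + 5P.
750 = 12P, so P* = 62.5.
Q* = 860 − 7(62.5) = 422.5.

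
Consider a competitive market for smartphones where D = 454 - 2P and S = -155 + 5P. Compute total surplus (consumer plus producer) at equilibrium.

Equilibrium: 454 - 2P = -155 + 5P gives P* = 87, Q* = 280.
Demand choke price: P = 227; supply starts at P = 31.
CS = ½(227 − 87)(280) = 19600; PS = ½(87 − 31)(280) = 7840.

Total surplus = 27440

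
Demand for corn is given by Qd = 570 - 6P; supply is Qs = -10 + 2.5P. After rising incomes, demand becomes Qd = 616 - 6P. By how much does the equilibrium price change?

Original equilibrium: P* = 1160/17, Q* = 2730/17.
New equilibrium: 616 - 6P = -10 + 2.5P, so 626 = 8.5P and P' = 1252/17; Q' = 616 − 6(1252/17) = 2960/17.
Change in price: 1252/17 − 1160/17 = 92/17.

ΔP = 92/17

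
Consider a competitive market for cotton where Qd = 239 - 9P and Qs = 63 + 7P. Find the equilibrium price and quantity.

Set Qd = Qs: 239 - 9P = 63 + 7P.
176 = 16P, so P* = 11.
Q* = 239 − 9(11) = 140.

P* = 11, Q* = 140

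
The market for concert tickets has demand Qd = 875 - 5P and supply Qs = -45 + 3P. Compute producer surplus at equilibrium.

Producer surplus = 15000

Equilibrium: 875 - 5P = -45 + 3P gives P* = 115, Q* = 300.
Supply starts at P = 15 (where Qs = 0).
PS = ½(115 − 15)(300) = 15000.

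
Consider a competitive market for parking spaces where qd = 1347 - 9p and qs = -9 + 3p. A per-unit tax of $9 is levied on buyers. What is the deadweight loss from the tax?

Pre-tax equilibrium: p* = 113, q* = 330.
Tax on buyers shifts demand to qd = 1347 − 9(p + 9) = 1266 - 9p.
1266 - 9p = -9 + 3p gives seller price ps = 106.25; buyers pay pb = 106.25 + 9 = 115.25.
New quantity: q = 1347 − 9(115.25) = 309.75.
DWL = ½ × 9 × (330 − 309.75) = 91.125.

Deadweight loss = 91.125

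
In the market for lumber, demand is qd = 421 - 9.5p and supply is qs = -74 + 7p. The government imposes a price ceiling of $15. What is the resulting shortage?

Equilibrium price would be p* = 30, so the ceiling at 15 binds.
At p = 15: qd = 421 − 9.5(15) = 278.5, qs = -74 + 7(15) = 31.
Shortage = 278.5 − 31 = 247.5.

Shortage = 247.5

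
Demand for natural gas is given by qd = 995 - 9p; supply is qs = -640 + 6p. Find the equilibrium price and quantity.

p* = 109, q* = 14

Set qd = qs: 995 - 9p = -640 + 6p.
1635 = 15p, so p* = 109.
q* = 995 − 9(109) = 14.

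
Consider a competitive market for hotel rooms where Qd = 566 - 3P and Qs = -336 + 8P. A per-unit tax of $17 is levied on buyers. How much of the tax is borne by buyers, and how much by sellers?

Buyers bear 136/11, sellers bear 51/11

Pre-tax equilibrium: P* = 82, Q* = 320.
Tax on buyers shifts demand to Qd = 566 − 3(P + 17) = 515 - 3P.
515 - 3P = -336 + 8P gives seller price Ps = 851/11; buyers pay Pb = 851/11 + 17 = 1038/11.
New quantity: Q = 566 − 3(1038/11) = 3112/11.
Buyer burden = 1038/11 − 82 = 136/11; seller burden = 82 − 851/11 = 51/11.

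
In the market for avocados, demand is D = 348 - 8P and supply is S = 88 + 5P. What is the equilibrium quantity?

Set D = S: 348 - 8P = 88 + 5P.
260 = 13P, so P* = 20.
Q* = 348 − 8(20) = 188.

Q* = 188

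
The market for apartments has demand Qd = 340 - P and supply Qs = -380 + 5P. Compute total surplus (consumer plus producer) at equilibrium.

Equilibrium: 340 - P = -380 + 5P gives P* = 120, Q* = 220.
Demand choke price: P = 340; supply starts at P = 76.
CS = ½(340 − 120)(220) = 24200; PS = ½(120 − 76)(220) = 4840.

Total surplus = 29040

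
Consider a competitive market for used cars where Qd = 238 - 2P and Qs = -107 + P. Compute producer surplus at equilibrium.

Equilibrium: 238 - 2P = -107 + P gives P* = 115, Q* = 8.
Supply starts at P = 107 (where Qs = 0).
PS = ½(115 − 107)(8) = 32.

Producer surplus = 32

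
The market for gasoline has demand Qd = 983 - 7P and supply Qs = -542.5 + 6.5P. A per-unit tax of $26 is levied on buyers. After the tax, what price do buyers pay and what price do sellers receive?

Pre-tax equilibrium: P* = 113, Q* = 192.
Tax on buyers shifts demand to Qd = 983 − 7(P + 26) = 801 - 7P.
801 - 7P = -542.5 + 6.5P gives seller price Ps = 2687/27; buyers pay Pb = 2687/27 + 26 = 3389/27.
New quantity: Q = 983 − 7(3389/27) = 2818/27.

Buyers pay 3389/27, sellers receive 2687/27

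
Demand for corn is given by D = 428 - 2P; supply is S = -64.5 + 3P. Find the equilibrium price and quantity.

P* = 98.5, Q* = 231

Set D = S: 428 - 2P = -64.5 + 3P.
492.5 = 5P, so P* = 98.5.
Q* = 428 − 2(98.5) = 231.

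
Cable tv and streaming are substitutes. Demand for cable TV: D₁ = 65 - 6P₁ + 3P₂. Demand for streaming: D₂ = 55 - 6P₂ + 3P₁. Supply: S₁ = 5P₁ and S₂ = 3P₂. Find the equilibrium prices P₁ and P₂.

Market 1: 65 - 6P₁ + 3P₂ = 5P₁ → 11P₁ - 3P₂ = 65.
Market 2: 9P₂ - 3P₁ = 55.
Eliminating P₂: 9×(1) + 3×(2) gives 90P₁ = 750, so P₁ = 25/3.
Back-substitute into (2): P₂ = (55 + 3×25/3) / 9 = 80/9.

P₁ = 25/3, P₂ = 80/9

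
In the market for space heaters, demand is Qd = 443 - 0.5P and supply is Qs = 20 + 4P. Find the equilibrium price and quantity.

Set Qd = Qs: 443 - 0.5P = 20 + 4P.
423 = 4.5P, so P* = 94.
Q* = 443 − 0.5(94) = 396.

P* = 94, Q* = 396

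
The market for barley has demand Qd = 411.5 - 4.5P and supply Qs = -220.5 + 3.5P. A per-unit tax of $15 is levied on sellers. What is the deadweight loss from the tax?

Pre-tax equilibrium: P* = 79, Q* = 56.
Tax on sellers shifts supply to Qs = -220.5 + 3.5(P − 15) = -273 + 3.5P.
411.5 - 4.5P = -273 + 3.5P gives buyer price Pb = 85.5625; sellers receive Ps = 85.5625 − 15 = 70.5625.
New quantity: Q = 411.5 − 4.5(85.5625) = 26.46875.
DWL = ½ × 15 × (56 − 26.46875) = 221.484375.

Deadweight loss = 221.484375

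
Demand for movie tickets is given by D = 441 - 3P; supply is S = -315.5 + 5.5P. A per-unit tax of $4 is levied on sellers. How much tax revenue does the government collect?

Pre-tax equilibrium: P* = 89, Q* = 174.
Tax on sellers shifts supply to S = -315.5 + 5.5(P − 4) = -337.5 + 5.5P.
441 - 3P = -337.5 + 5.5P gives buyer price Pb = 1557/17; sellers receive Ps = 1557/17 − 4 = 1489/17.
New quantity: Q = 441 − 3(1557/17) = 2826/17.
Revenue = 4 × 2826/17 = 11304/17.

Tax revenue = 11304/17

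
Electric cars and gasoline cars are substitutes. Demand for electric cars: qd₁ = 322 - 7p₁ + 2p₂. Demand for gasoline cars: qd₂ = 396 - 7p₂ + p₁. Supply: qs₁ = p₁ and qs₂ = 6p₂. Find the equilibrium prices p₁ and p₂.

Market 1: 322 - 7p₁ + 2p₂ = p₁ → 8p₁ - 2p₂ = 322.
Market 2: 13p₂ - p₁ = 396.
Eliminating p₂: 13×(1) + 2×(2) gives 102p₁ = 4978, so p₁ = 2489/51.
Back-substitute into (2): p₂ = (396 + 1×2489/51) / 13 = 1745/51.

p₁ = 2489/51, p₂ = 1745/51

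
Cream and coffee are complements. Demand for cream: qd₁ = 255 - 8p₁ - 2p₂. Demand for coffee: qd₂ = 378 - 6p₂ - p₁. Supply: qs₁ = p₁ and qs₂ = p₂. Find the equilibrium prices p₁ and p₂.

Market 1: 255 - 8p₁ - 2p₂ = p₁ → 9p₁ + 2p₂ = 255.
Market 2: 7p₂ + p₁ = 378.
Eliminating p₂: 7×(1) − 2×(2) gives 61p₁ = 1029, so p₁ = 1029/61.
Back-substitute into (2): p₂ = (378 − 1×1029/61) / 7 = 3147/61.

p₁ = 1029/61, p₂ = 3147/61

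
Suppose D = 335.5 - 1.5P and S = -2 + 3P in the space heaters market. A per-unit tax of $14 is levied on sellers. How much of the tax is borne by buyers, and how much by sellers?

Pre-tax equilibrium: P* = 75, Q* = 223.
Tax on sellers shifts supply to S = -2 + 3(P − 14) = -44 + 3P.
335.5 - 1.5P = -44 + 3P gives buyer price Pb = 253/3; sellers receive Ps = 253/3 − 14 = 211/3.
New quantity: Q = 335.5 − 1.5(253/3) = 209.
Buyer burden = 253/3 − 75 = 28/3; seller burden = 75 − 211/3 = 14/3.

Buyers bear 28/3, sellers bear 14/3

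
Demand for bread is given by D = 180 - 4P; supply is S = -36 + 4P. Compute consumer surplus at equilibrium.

Equilibrium: 180 - 4P = -36 + 4P gives P* = 27, Q* = 72.
Demand choke price (D = 0): P = 45.
CS = ½(45 − 27)(72) = 648.

Consumer surplus = 648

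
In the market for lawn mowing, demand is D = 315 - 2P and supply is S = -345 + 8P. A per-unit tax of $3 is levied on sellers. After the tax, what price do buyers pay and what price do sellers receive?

Buyers pay $68.4, sellers receive $65.4

Pre-tax equilibrium: P* = 66, Q* = 183.
Tax on sellers shifts supply to S = -345 + 8(P − 3) = -369 + 8P.
315 - 2P = -369 + 8P gives buyer price Pb = 68.4; sellers receive Ps = 68.4 − 3 = 65.4.
New quantity: Q = 315 − 2(68.4) = 178.2.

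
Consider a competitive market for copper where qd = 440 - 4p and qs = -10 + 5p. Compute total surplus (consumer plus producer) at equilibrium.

Total surplus = 12960

Equilibrium: 440 - 4p = -10 + 5p gives p* = 50, q* = 240.
Demand choke price: p = 110; supply starts at p = 2.
CS = ½(110 − 50)(240) = 7200; PS = ½(50 − 2)(240) = 5760.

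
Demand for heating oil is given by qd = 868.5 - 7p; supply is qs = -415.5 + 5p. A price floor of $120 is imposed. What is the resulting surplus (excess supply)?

Equilibrium price would be p* = 107, so the floor at 120 binds.
At p = 120: qd = 28.5, qs = 184.5.
Surplus = 184.5 − 28.5 = 156.

Surplus = 156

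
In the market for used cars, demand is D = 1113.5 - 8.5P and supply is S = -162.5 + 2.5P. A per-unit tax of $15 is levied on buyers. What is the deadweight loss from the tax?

Pre-tax equilibrium: P* = 116, Q* = 127.5.
Tax on buyers shifts demand to D = 1113.5 − 8.5(P + 15) = 986 - 8.5P.
986 - 8.5P = -162.5 + 2.5P gives seller price Ps = 2297/22; buyers pay Pb = 2297/22 + 15 = 2627/22.
New quantity: Q = 1113.5 − 8.5(2627/22) = 4335/44.
DWL = ½ × 15 × (127.5 − 4335/44) = 19125/88.

Deadweight loss = 19125/88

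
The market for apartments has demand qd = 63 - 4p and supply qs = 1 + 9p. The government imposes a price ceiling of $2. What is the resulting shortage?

Shortage = 36

Equilibrium price would be p* = 62/13, so the ceiling at 2 binds.
At p = 2: qd = 63 − 4(2) = 55, qs = 1 + 9(2) = 19.
Shortage = 55 − 19 = 36.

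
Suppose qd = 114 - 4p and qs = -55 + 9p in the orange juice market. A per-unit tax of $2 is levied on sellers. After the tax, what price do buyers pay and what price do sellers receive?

Buyers pay 187/13, sellers receive 161/13

Pre-tax equilibrium: p* = 13, q* = 62.
Tax on sellers shifts supply to qs = -55 + 9(p − 2) = -73 + 9p.
114 - 4p = -73 + 9p gives buyer price pb = 187/13; sellers receive ps = 187/13 − 2 = 161/13.
New quantity: q = 114 − 4(187/13) = 734/13.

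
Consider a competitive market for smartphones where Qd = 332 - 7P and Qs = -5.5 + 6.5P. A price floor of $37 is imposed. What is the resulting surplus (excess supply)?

Surplus = 162

Equilibrium price would be P* = 25, so the floor at 37 binds.
At P = 37: Qd = 73, Qs = 235.
Surplus = 235 − 73 = 162.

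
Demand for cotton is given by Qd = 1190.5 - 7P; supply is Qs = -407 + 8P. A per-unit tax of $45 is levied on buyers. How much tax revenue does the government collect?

Tax revenue = 12465

Pre-tax equilibrium: P* = 106.5, Q* = 445.
Tax on buyers shifts demand to Qd = 1190.5 − 7(P + 45) = 875.5 - 7P.
875.5 - 7P = -407 + 8P gives seller price Ps = 85.5; buyers pay Pb = 85.5 + 45 = 130.5.
New quantity: Q = 1190.5 − 7(130.5) = 277.
Revenue = 45 × 277 = 12465.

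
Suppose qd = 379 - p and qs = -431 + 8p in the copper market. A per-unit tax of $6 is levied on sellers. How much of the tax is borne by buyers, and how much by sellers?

Buyers bear 16/3, sellers bear 2/3

Pre-tax equilibrium: p* = 90, q* = 289.
Tax on sellers shifts supply to qs = -431 + 8(p − 6) = -479 + 8p.
379 - p = -479 + 8p gives buyer price pb = 286/3; sellers receive ps = 286/3 − 6 = 268/3.
New quantity: q = 379 − 1(286/3) = 851/3.
Buyer burden = 286/3 − 90 = 16/3; seller burden = 90 − 268/3 = 2/3.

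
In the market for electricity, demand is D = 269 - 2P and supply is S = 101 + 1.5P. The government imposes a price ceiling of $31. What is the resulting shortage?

Equilibrium price would be P* = 48, so the ceiling at 31 binds.
At P = 31: D = 269 − 2(31) = 207, S = 101 + 1.5(31) = 147.5.
Shortage = 207 − 147.5 = 59.5.

Shortage = 59.5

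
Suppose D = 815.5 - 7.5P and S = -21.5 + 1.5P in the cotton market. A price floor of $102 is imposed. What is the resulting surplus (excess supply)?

Equilibrium price would be P* = 93, so the floor at 102 binds.
At P = 102: D = 50.5, S = 131.5.
Surplus = 131.5 − 50.5 = 81.

Surplus = 81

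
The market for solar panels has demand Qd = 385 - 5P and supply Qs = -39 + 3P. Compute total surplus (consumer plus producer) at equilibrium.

Total surplus = 3840

Equilibrium: 385 - 5P = -39 + 3P gives P* = 53, Q* = 120.
Demand choke price: P = 77; supply starts at P = 13.
CS = ½(77 − 53)(120) = 1440; PS = ½(53 − 13)(120) = 2400.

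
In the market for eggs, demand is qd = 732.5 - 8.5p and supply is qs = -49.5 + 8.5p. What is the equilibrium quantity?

q* = 341.5

Set qd = qs: 732.5 - 8.5p = -49.5 + 8.5p.
782 = 17p, so p* = 46.
q* = 732.5 − 8.5(46) = 341.5.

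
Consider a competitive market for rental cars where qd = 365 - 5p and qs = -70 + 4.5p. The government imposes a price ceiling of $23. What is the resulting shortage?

Equilibrium price would be p* = 870/19, so the ceiling at 23 binds.
At p = 23: qd = 365 − 5(23) = 250, qs = -70 + 4.5(23) = 33.5.
Shortage = 250 − 33.5 = 216.5.

Shortage = 216.5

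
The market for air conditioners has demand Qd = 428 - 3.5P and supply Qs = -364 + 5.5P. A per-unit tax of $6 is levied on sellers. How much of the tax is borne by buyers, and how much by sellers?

Pre-tax equilibrium: P* = 88, Q* = 120.
Tax on sellers shifts supply to Qs = -364 + 5.5(P − 6) = -397 + 5.5P.
428 - 3.5P = -397 + 5.5P gives buyer price Pb = 275/3; sellers receive Ps = 275/3 − 6 = 257/3.
New quantity: Q = 428 − 3.5(275/3) = 643/6.
Buyer burden = 275/3 − 88 = 11/3; seller burden = 88 − 257/3 = 7/3.

Buyers bear 11/3, sellers bear 7/3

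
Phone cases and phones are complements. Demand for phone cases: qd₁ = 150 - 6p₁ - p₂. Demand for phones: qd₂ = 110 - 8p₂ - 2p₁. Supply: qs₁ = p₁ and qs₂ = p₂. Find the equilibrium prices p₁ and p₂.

p₁ = 1240/61, p₂ = 470/61

Market 1: 150 - 6p₁ - p₂ = p₁ → 7p₁ + p₂ = 150.
Market 2: 9p₂ + 2p₁ = 110.
Eliminating p₂: 9×(1) − 1×(2) gives 61p₁ = 1240, so p₁ = 1240/61.
Back-substitute into (2): p₂ = (110 − 2×1240/61) / 9 = 470/61.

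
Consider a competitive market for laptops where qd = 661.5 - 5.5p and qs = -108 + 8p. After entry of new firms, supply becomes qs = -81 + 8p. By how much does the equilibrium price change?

Original equilibrium: p* = 57, q* = 348.
New equilibrium: 661.5 - 5.5p = -81 + 8p, so 742.5 = 13.5p and p' = 55; q' = 661.5 − 5.5(55) = 359.
Change in price: 55 − 57 = -2.

Δp = -2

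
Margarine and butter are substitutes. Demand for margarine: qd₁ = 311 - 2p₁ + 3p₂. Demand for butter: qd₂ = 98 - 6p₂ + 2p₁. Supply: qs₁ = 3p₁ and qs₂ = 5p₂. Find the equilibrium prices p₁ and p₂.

p₁ = 3715/49, p₂ = 1112/49

Market 1: 311 - 2p₁ + 3p₂ = 3p₁ → 5p₁ - 3p₂ = 311.
Market 2: 11p₂ - 2p₁ = 98.
Eliminating p₂: 11×(1) + 3×(2) gives 49p₁ = 3715, so p₁ = 3715/49.
Back-substitute into (2): p₂ = (98 + 2×3715/49) / 11 = 1112/49.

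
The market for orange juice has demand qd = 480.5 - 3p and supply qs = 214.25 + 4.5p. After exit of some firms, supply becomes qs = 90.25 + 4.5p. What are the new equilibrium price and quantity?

p' = 1561/30, q' = 324.4

Original equilibrium: p* = 35.5, q* = 374.
New equilibrium: 480.5 - 3p = 90.25 + 4.5p, so 390.25 = 7.5p and p' = 1561/30; q' = 480.5 − 3(1561/30) = 324.4.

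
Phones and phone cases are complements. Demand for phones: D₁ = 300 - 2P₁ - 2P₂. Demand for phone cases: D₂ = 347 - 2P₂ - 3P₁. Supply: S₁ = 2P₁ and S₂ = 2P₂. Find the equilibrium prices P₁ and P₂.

Market 1: 300 - 2P₁ - 2P₂ = 2P₁ → 4P₁ + 2P₂ = 300.
Market 2: 4P₂ + 3P₁ = 347.
Eliminating P₂: 4×(1) − 2×(2) gives 10P₁ = 506, so P₁ = 50.6.
Back-substitute into (2): P₂ = (347 − 3×50.6) / 4 = 48.8.

P₁ = 50.6, P₂ = 48.8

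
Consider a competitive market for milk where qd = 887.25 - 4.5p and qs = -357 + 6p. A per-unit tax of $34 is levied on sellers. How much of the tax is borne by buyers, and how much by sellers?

Buyers bear 136/7, sellers bear 102/7

Pre-tax equilibrium: p* = 118.5, q* = 354.
Tax on sellers shifts supply to qs = -357 + 6(p − 34) = -561 + 6p.
887.25 - 4.5p = -561 + 6p gives buyer price pb = 1931/14; sellers receive ps = 1931/14 − 34 = 1455/14.
New quantity: q = 887.25 − 4.5(1931/14) = 1866/7.
Buyer burden = 1931/14 − 118.5 = 136/7; seller burden = 118.5 − 1455/14 = 102/7.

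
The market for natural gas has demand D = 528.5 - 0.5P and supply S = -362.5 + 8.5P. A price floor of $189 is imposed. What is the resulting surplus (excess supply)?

Equilibrium price would be P* = 99, so the floor at 189 binds.
At P = 189: D = 434, S = 1244.
Surplus = 1244 − 434 = 810.

Surplus = 810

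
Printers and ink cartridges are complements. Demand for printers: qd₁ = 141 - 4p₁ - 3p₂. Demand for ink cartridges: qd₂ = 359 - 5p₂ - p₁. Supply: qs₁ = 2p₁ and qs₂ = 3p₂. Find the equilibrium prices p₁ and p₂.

p₁ = 17/15, p₂ = 671/15

Market 1: 141 - 4p₁ - 3p₂ = 2p₁ → 6p₁ + 3p₂ = 141.
Market 2: 8p₂ + p₁ = 359.
Eliminating p₂: 8×(1) − 3×(2) gives 45p₁ = 51, so p₁ = 17/15.
Back-substitute into (2): p₂ = (359 − 1×17/15) / 8 = 671/15.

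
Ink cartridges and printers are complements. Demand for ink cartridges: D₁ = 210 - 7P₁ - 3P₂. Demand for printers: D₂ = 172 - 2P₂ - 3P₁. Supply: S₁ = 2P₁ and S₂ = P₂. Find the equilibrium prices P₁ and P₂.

Market 1: 210 - 7P₁ - 3P₂ = 2P₁ → 9P₁ + 3P₂ = 210.
Market 2: 3P₂ + 3P₁ = 172.
Eliminating P₂: 3×(1) − 3×(2) gives 18P₁ = 114, so P₁ = 19/3.
Back-substitute into (2): P₂ = (172 − 3×19/3) / 3 = 51.

P₁ = 19/3, P₂ = 51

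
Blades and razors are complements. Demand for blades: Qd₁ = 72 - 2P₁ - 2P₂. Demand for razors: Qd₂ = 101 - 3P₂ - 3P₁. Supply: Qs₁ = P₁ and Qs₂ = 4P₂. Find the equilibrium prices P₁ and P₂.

P₁ = 302/15, P₂ = 5.8

Market 1: 72 - 2P₁ - 2P₂ = P₁ → 3P₁ + 2P₂ = 72.
Market 2: 7P₂ + 3P₁ = 101.
Eliminating P₂: 7×(1) − 2×(2) gives 15P₁ = 302, so P₁ = 302/15.
Back-substitute into (2): P₂ = (101 − 3×302/15) / 7 = 5.8.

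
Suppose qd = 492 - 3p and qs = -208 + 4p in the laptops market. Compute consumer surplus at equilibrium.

Consumer surplus = 6144

Equilibrium: 492 - 3p = -208 + 4p gives p* = 100, q* = 192.
Demand choke price (qd = 0): p = 164.
CS = ½(164 − 100)(192) = 6144.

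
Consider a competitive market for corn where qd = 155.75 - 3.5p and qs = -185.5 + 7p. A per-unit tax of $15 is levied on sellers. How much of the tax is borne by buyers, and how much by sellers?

Pre-tax equilibrium: p* = 32.5, q* = 42.
Tax on sellers shifts supply to qs = -185.5 + 7(p − 15) = -290.5 + 7p.
155.75 - 3.5p = -290.5 + 7p gives buyer price pb = 42.5; sellers receive ps = 42.5 − 15 = 27.5.
New quantity: q = 155.75 − 3.5(42.5) = 7.
Buyer burden = 42.5 − 32.5 = 10; seller burden = 32.5 − 27.5 = 5.

Buyers bear $10, sellers bear $5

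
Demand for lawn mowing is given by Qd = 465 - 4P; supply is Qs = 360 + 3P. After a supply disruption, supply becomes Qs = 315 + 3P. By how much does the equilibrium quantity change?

ΔQ = -180/7

Original equilibrium: P* = 15, Q* = 405.
New equilibrium: 465 - 4P = 315 + 3P, so 150 = 7P and P' = 150/7; Q' = 465 − 4(150/7) = 2655/7.
Change in quantity: 2655/7 − 405 = -180/7.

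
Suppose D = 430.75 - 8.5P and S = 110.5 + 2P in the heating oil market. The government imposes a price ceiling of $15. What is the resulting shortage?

Equilibrium price would be P* = 30.5, so the ceiling at 15 binds.
At P = 15: D = 430.75 − 8.5(15) = 303.25, S = 110.5 + 2(15) = 140.5.
Shortage = 303.25 − 140.5 = 162.75.

Shortage = 162.75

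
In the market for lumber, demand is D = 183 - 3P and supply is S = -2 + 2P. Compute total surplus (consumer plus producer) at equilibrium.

Total surplus = 2160

Equilibrium: 183 - 3P = -2 + 2P gives P* = 37, Q* = 72.
Demand choke price: P = 61; supply starts at P = 1.
CS = ½(61 − 37)(72) = 864; PS = ½(37 − 1)(72) = 1296.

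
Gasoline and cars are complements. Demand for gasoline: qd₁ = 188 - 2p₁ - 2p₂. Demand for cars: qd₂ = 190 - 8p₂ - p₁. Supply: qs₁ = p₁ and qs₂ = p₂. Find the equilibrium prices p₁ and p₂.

Market 1: 188 - 2p₁ - 2p₂ = p₁ → 3p₁ + 2p₂ = 188.
Market 2: 9p₂ + p₁ = 190.
Eliminating p₂: 9×(1) − 2×(2) gives 25p₁ = 1312, so p₁ = 52.48.
Back-substitute into (2): p₂ = (190 − 1×52.48) / 9 = 15.28.

p₁ = 52.48, p₂ = 15.28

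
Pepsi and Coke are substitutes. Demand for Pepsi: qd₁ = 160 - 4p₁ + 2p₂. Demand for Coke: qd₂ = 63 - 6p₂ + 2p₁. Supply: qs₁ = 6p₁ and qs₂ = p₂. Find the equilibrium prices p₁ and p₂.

p₁ = 623/33, p₂ = 475/33

Market 1: 160 - 4p₁ + 2p₂ = 6p₁ → 10p₁ - 2p₂ = 160.
Market 2: 7p₂ - 2p₁ = 63.
Eliminating p₂: 7×(1) + 2×(2) gives 66p₁ = 1246, so p₁ = 623/33.
Back-substitute into (2): p₂ = (63 + 2×623/33) / 7 = 475/33.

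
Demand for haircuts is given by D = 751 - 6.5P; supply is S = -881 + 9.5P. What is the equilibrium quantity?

Set D = S: 751 - 6.5P = -881 + 9.5P.
1632 = 16P, so P* = 102.
Q* = 751 − 6.5(102) = 88.

Q* = 88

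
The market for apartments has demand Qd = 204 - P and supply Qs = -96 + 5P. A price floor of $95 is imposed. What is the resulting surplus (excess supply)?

Equilibrium price would be P* = 50, so the floor at 95 binds.
At P = 95: Qd = 109, Qs = 379.
Surplus = 379 − 109 = 270.

Surplus = 270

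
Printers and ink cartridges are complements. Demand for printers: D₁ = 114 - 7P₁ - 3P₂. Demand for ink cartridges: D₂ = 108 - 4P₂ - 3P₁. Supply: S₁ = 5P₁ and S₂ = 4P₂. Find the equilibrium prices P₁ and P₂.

P₁ = 196/29, P₂ = 318/29

Market 1: 114 - 7P₁ - 3P₂ = 5P₁ → 12P₁ + 3P₂ = 114.
Market 2: 8P₂ + 3P₁ = 108.
Eliminating P₂: 8×(1) − 3×(2) gives 87P₁ = 588, so P₁ = 196/29.
Back-substitute into (2): P₂ = (108 − 3×196/29) / 8 = 318/29.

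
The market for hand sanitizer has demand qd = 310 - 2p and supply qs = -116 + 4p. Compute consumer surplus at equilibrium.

Consumer surplus = 7056

Equilibrium: 310 - 2p = -116 + 4p gives p* = 71, q* = 168.
Demand choke price (qd = 0): p = 155.
CS = ½(155 − 71)(168) = 7056.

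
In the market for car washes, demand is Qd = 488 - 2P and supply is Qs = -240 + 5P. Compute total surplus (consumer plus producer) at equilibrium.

Equilibrium: 488 - 2P = -240 + 5P gives P* = 104, Q* = 280.
Demand choke price: P = 244; supply starts at P = 48.
CS = ½(244 − 104)(280) = 19600; PS = ½(104 − 48)(280) = 7840.

Total surplus = 27440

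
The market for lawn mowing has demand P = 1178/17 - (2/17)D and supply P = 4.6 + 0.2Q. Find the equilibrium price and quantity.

Set the two price expressions equal: 1178/17 - (2/17)Q = 4.6 + 0.2Q.
5499/85 = (27/85)Q, so Q* = 611/3.
P* = 1178/17 − (2/17)(611/3) = 136/3.

P* = 136/3, Q* = 611/3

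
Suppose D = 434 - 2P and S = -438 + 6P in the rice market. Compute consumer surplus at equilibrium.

Equilibrium: 434 - 2P = -438 + 6P gives P* = 109, Q* = 216.
Demand choke price (D = 0): P = 217.
CS = ½(217 − 109)(216) = 11664.

Consumer surplus = 11664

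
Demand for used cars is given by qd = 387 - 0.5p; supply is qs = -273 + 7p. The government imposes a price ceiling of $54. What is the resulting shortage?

Equilibrium price would be p* = 88, so the ceiling at 54 binds.
At p = 54: qd = 387 − 0.5(54) = 360, qs = -273 + 7(54) = 105.
Shortage = 360 − 105 = 255.

Shortage = 255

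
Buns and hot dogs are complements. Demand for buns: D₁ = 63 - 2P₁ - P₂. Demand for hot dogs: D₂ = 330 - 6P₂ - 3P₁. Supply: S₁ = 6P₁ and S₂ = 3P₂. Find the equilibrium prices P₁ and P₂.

Market 1: 63 - 2P₁ - P₂ = 6P₁ → 8P₁ + P₂ = 63.
Market 2: 9P₂ + 3P₁ = 330.
Eliminating P₂: 9×(1) − 1×(2) gives 69P₁ = 237, so P₁ = 79/23.
Back-substitute into (2): P₂ = (330 − 3×79/23) / 9 = 817/23.

P₁ = 79/23, P₂ = 817/23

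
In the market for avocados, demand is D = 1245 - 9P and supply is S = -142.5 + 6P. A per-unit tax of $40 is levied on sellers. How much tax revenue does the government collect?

Tax revenue = 10740

Pre-tax equilibrium: P* = 92.5, Q* = 412.5.
Tax on sellers shifts supply to S = -142.5 + 6(P − 40) = -382.5 + 6P.
1245 - 9P = -382.5 + 6P gives buyer price Pb = 108.5; sellers receive Ps = 108.5 − 40 = 68.5.
New quantity: Q = 1245 − 9(108.5) = 268.5.
Revenue = 40 × 268.5 = 10740.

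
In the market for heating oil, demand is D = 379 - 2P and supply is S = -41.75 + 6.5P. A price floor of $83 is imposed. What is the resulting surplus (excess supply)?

Surplus = 284.75

Equilibrium price would be P* = 49.5, so the floor at 83 binds.
At P = 83: D = 213, S = 497.75.
Surplus = 497.75 − 213 = 284.75.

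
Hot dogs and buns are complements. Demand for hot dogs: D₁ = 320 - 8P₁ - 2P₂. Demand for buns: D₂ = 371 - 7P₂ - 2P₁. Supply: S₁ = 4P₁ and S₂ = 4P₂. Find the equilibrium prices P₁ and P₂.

P₁ = 21.703125, P₂ = 29.78125

Market 1: 320 - 8P₁ - 2P₂ = 4P₁ → 12P₁ + 2P₂ = 320.
Market 2: 11P₂ + 2P₁ = 371.
Eliminating P₂: 11×(1) − 2×(2) gives 128P₁ = 2778, so P₁ = 21.703125.
Back-substitute into (2): P₂ = (371 − 2×21.703125) / 11 = 29.78125.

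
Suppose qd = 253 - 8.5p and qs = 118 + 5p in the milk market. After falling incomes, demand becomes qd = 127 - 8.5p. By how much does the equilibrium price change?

Δp = -28/3

Original equilibrium: p* = 10, q* = 168.
New equilibrium: 127 - 8.5p = 118 + 5p, so 9 = 13.5p and p' = 2/3; q' = 127 − 8.5(2/3) = 364/3.
Change in price: 2/3 − 10 = -28/3.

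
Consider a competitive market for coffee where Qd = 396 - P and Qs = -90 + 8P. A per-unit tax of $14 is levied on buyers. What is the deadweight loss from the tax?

Pre-tax equilibrium: P* = 54, Q* = 342.
Tax on buyers shifts demand to Qd = 396 − 1(P + 14) = 382 - P.
382 - P = -90 + 8P gives seller price Ps = 472/9; buyers pay Pb = 472/9 + 14 = 598/9.
New quantity: Q = 396 − 1(598/9) = 2966/9.
DWL = ½ × 14 × (342 − 2966/9) = 784/9.

Deadweight loss = 784/9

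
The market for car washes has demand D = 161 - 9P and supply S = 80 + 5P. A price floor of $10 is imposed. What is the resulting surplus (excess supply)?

Equilibrium price would be P* = 81/14, so the floor at 10 binds.
At P = 10: D = 71, S = 130.
Surplus = 130 − 71 = 59.

Surplus = 59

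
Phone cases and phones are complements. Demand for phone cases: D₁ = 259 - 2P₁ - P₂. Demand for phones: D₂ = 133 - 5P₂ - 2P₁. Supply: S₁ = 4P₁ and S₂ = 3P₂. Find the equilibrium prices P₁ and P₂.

P₁ = 1939/46, P₂ = 140/23

Market 1: 259 - 2P₁ - P₂ = 4P₁ → 6P₁ + P₂ = 259.
Market 2: 8P₂ + 2P₁ = 133.
Eliminating P₂: 8×(1) − 1×(2) gives 46P₁ = 1939, so P₁ = 1939/46.
Back-substitute into (2): P₂ = (133 − 2×1939/46) / 8 = 140/23.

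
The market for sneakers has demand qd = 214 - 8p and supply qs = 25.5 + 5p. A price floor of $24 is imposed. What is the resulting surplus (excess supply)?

Equilibrium price would be p* = 14.5, so the floor at 24 binds.
At p = 24: qd = 22, qs = 145.5.
Surplus = 145.5 − 22 = 123.5.

Surplus = 123.5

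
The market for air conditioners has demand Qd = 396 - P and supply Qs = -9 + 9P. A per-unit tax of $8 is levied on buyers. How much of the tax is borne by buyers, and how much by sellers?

Pre-tax equilibrium: P* = 40.5, Q* = 355.5.
Tax on buyers shifts demand to Qd = 396 − 1(P + 8) = 388 - P.
388 - P = -9 + 9P gives seller price Ps = 39.7; buyers pay Pb = 39.7 + 8 = 47.7.
New quantity: Q = 396 − 1(47.7) = 348.3.
Buyer burden = 47.7 − 40.5 = 7.2; seller burden = 40.5 − 39.7 = 0.8.

Buyers bear $7.2, sellers bear $0.8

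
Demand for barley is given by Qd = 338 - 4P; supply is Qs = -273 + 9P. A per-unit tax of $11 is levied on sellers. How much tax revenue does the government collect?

Pre-tax equilibrium: P* = 47, Q* = 150.
Tax on sellers shifts supply to Qs = -273 + 9(P − 11) = -372 + 9P.
338 - 4P = -372 + 9P gives buyer price Pb = 710/13; sellers receive Ps = 710/13 − 11 = 567/13.
New quantity: Q = 338 − 4(710/13) = 1554/13.
Revenue = 11 × 1554/13 = 17094/13.

Tax revenue = 17094/13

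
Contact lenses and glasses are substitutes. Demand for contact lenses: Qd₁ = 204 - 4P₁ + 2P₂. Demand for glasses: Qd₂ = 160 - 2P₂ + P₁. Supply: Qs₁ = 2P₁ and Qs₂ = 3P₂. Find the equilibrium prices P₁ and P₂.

Market 1: 204 - 4P₁ + 2P₂ = 2P₁ → 6P₁ - 2P₂ = 204.
Market 2: 5P₂ - P₁ = 160.
Eliminating P₂: 5×(1) + 2×(2) gives 28P₁ = 1340, so P₁ = 335/7.
Back-substitute into (2): P₂ = (160 + 1×335/7) / 5 = 291/7.

P₁ = 335/7, P₂ = 291/7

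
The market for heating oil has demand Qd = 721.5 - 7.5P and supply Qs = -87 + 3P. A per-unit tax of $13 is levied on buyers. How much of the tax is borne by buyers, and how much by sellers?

Pre-tax equilibrium: P* = 77, Q* = 144.
Tax on buyers shifts demand to Qd = 721.5 − 7.5(P + 13) = 624 - 7.5P.
624 - 7.5P = -87 + 3P gives seller price Ps = 474/7; buyers pay Pb = 474/7 + 13 = 565/7.
New quantity: Q = 721.5 − 7.5(565/7) = 813/7.
Buyer burden = 565/7 − 77 = 26/7; seller burden = 77 − 474/7 = 65/7.

Buyers bear 26/7, sellers bear 65/7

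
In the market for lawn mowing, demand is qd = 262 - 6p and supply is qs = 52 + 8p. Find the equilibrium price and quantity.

Set qd = qs: 262 - 6p = 52 + 8p.
210 = 14p, so p* = 15.
q* = 262 − 6(15) = 172.

p* = 15, q* = 172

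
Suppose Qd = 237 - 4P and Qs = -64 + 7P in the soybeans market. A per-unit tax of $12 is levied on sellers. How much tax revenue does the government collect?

Tax revenue = 1164

Pre-tax equilibrium: P* = 301/11, Q* = 1403/11.
Tax on sellers shifts supply to Qs = -64 + 7(P − 12) = -148 + 7P.
237 - 4P = -148 + 7P gives buyer price Pb = 35; sellers receive Ps = 35 − 12 = 23.
New quantity: Q = 237 − 4(35) = 97.
Revenue = 12 × 97 = 1164.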